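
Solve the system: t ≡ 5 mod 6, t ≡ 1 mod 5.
M = 6 × 5 = 30. M₁ = 5, y₁ ≡ 5 mod 6. M₂ = 6, y₂ ≡ 1 mod 5. t = 5×5×5 + 1×6×1 ≡ 11 mod 30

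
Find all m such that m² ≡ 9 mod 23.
The square roots of 9 mod 23 are 3 and 20. Verify: 3² = 9 ≡ 9 mod 23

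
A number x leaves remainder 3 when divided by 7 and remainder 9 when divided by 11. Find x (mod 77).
M = 7 × 11 = 77. M₁ = 11, y₁ ≡ 2 (mod 7). M₂ = 7, y₂ ≡ 8 (mod 11). x = 3×11×2 + 9×7×8 ≡ 31 (mod 77)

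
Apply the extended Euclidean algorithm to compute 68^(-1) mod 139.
Extended GCD: 68(-47) + 139(23) = 1. So 68^(-1) ≡ -47 ≡ 92 (mod 139). Verify: 68 × 92 = 6256 ≡ 1 (mod 139)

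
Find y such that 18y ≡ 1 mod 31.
Since 31 is prime, by Fermat 18^(-1) ≡ 18^{29} ≡ 19 mod 31. Verify: 18 × 19 = 342 ≡ 1 mod 31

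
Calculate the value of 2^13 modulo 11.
Using Fermat: 2^{10} ≡ 1 mod 11. 13 ≡ 3 mod 10. So 2^{13} ≡ 2^{3} ≡ 8 mod 11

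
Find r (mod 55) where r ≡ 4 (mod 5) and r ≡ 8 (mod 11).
M = 5 × 11 = 55. M₁ = 11, y₁ ≡ 1 (mod 5). M₂ = 5, y₂ ≡ 9 (mod 11). r = 4×11×1 + 8×5×9 ≡ 19 (mod 55)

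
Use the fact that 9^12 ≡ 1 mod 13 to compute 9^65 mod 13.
By Fermat: 9^{12} ≡ 1 mod 13. 65 = 5×12 + 5. So 9^{65} ≡ 9^{5} ≡ 3 mod 13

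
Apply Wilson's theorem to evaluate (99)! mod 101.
(100)! = (99)! × (100) ≡ -1 mod 101. So (99)! ≡ -1 × (100)^(-1) ≡ (-1)×(-1) = 1 mod 101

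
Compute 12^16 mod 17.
Using Fermat: 12^{16} ≡ 1 mod 17. 16 ≡ 0 mod 16. So 12^{16} ≡ 12^{0} ≡ 1 mod 17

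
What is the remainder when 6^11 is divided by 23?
By repeated squaring mod 23: 6^{1}≡6, 6^{2}≡13, 6^{4}≡8, 6^{8}≡18. Then 6^{11} = 6^{8+2+1} ≡ 18 × 13 × 6 ≡ 1 mod 23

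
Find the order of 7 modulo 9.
Powers of 7 mod 9: 7^1≡7, 7^2≡4, 7^3≡1. Order = 3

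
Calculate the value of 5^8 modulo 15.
By repeated squaring mod 15: 5^{1}≡5, 5^{2}≡10, 5^{4}≡10, 5^{8}≡10. So 5^{8} ≡ 10 mod 15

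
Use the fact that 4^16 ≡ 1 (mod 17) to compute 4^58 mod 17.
By Fermat: 4^{16} ≡ 1 (mod 17). 58 = 3×16 + 10. So 4^{58} ≡ 4^{10} ≡ 16 (mod 17)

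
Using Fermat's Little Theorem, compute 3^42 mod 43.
By Fermat's Little Theorem, 3^{42} ≡ 1 (mod 43) since 43 is prime and gcd(3, 43) = 1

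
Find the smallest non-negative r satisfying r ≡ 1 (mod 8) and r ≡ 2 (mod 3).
M = 8 × 3 = 24. M₁ = 3, y₁ ≡ 3 (mod 8). M₂ = 8, y₂ ≡ 2 (mod 3). r = 1×3×3 + 2×8×2 ≡ 17 (mod 24)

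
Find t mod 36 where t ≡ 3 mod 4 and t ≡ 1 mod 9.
M = 4 × 9 = 36. M₁ = 9, y₁ ≡ 1 mod 4. M₂ = 4, y₂ ≡ 7 mod 9. t = 3×9×1 + 1×4×7 ≡ 19 mod 36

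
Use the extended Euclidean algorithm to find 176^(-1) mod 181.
Extended GCD: 176(36) + 181(-35) = 1. So 176^(-1) ≡ 36 mod 181. Verify: 176 × 36 = 6336 ≡ 1 mod 181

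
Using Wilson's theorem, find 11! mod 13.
(12)! = (11)! × (12) ≡ -1 mod 13. So (11)! ≡ -1 × (12)^(-1) ≡ (-1)×(-1) = 1 mod 13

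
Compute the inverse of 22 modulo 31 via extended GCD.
Extended GCD: 22(-7) + 31(5) = 1. So 22^(-1) ≡ -7 ≡ 24 mod 31. Verify: 22 × 24 = 528 ≡ 1 mod 31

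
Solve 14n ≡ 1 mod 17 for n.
Since 17 is prime, by Fermat 14^(-1) ≡ 14^{15} ≡ 11 mod 17. Verify: 14 × 11 = 154 ≡ 1 mod 17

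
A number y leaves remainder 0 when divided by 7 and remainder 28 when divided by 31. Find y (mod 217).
M = 7 × 31 = 217. M₁ = 31, y₁ ≡ 5 (mod 7). M₂ = 7, y₂ ≡ 9 (mod 31). y = 0×31×5 + 28×7×9 ≡ 28 (mod 217)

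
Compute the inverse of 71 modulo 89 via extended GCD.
Extended GCD: 71(-5) + 89(4) = 1. So 71^(-1) ≡ -5 ≡ 84 (mod 89). Verify: 71 × 84 = 5964 ≡ 1 (mod 89)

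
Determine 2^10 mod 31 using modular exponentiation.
By repeated squaring (mod 31): 2^{1}≡2, 2^{2}≡4, 2^{4}≡16, 2^{8}≡8. Then 2^{10} = 2^{8+2} ≡ 8 × 4 ≡ 1 (mod 31)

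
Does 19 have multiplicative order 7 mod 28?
Powers of 19 mod 28: 19^1≡19, 19^2≡25, 19^3≡27, 19^4≡9, 19^5≡3, 19^6≡1. Already 19^6≡1, so the order is 6 < 7. No, the actual order is 6.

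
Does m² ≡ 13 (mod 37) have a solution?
By Euler's criterion: 13^{18} ≡ 36 (mod 37). Since this equals -1 (≡ 36), 13 is not a QR.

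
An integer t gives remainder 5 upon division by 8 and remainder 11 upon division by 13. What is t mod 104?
M = 8 × 13 = 104. M₁ = 13, y₁ ≡ 5 mod 8. M₂ = 8, y₂ ≡ 5 mod 13. t = 5×13×5 + 11×8×5 ≡ 37 mod 104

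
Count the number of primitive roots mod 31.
A prime p has φ(p-1) primitive roots; here φ(30) = 8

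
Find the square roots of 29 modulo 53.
The square roots of 29 mod 53 are 33 and 20. Verify: 33² = 1089 ≡ 29 (mod 53)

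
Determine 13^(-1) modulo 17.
Since 17 is prime, by Fermat 13^(-1) ≡ 13^{15} ≡ 4 mod 17. Verify: 13 × 4 = 52 ≡ 1 mod 17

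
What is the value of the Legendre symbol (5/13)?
(5/13) = 5^{6} mod 13 = -1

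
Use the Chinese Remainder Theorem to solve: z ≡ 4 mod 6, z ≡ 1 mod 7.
M = 6 × 7 = 42. M₁ = 7, y₁ ≡ 1 mod 6. M₂ = 6, y₂ ≡ 6 mod 7. z = 4×7×1 + 1×6×6 ≡ 22 mod 42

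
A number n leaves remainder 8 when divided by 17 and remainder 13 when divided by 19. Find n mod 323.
M = 17 × 19 = 323. M₁ = 19, y₁ ≡ 9 mod 17. M₂ = 17, y₂ ≡ 9 mod 19. n = 8×19×9 + 13×17×9 ≡ 127 mod 323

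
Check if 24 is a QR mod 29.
By Euler's criterion: 24^{14} ≡ 1 mod 29. Since this equals 1, 24 is a QR.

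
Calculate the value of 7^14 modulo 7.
By repeated squaring (mod 7): 7^{1}≡0, 7^{2}≡0, 7^{4}≡0, 7^{8}≡0. Then 7^{14} = 7^{8+4+2} ≡ 0 × 0 × 0 ≡ 0 (mod 7)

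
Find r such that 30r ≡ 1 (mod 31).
Since 31 is prime, by Fermat 30^(-1) ≡ 30^{29} ≡ 30 (mod 31). Verify: 30 × 30 = 900 ≡ 1 (mod 31)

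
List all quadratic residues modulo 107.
QRs mod 107: {1, 3, 4, 9, 10, 11, 12, 13, 14, 16, 19, 23, 25, 27, 29, 30, 33, 34, 35, 36, 37, 39, 40, 41, 42, 44, 47, 48, 49, 52, 53, 56, 57, 61, 62, 64, 69, 75, 76, 79, 81, 83, 85, 86, 87, 89, 90, 92, 99, 100, 101, 102, 105}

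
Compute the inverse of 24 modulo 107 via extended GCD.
Extended GCD: 24(-49) + 107(11) = 1. So 24^(-1) ≡ -49 ≡ 58 (mod 107). Verify: 24 × 58 = 1392 ≡ 1 (mod 107)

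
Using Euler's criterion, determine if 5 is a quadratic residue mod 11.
By Euler's criterion: 5^{5} ≡ 1 (mod 11). Since this equals 1, 5 is a QR.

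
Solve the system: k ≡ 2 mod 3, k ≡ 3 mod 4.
M = 3 × 4 = 12. M₁ = 4, y₁ ≡ 1 mod 3. M₂ = 3, y₂ ≡ 3 mod 4. k = 2×4×1 + 3×3×3 ≡ 11 mod 12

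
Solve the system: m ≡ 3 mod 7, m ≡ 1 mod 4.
M = 7 × 4 = 28. M₁ = 4, y₁ ≡ 2 mod 7. M₂ = 7, y₂ ≡ 3 mod 4. m = 3×4×2 + 1×7×3 ≡ 17 mod 28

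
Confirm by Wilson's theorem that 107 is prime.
(106)! mod 107 = 106. Since this equals -1 (mod 107), Wilson confirms 107 is prime.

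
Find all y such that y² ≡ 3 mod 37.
The square roots of 3 mod 37 are 22 and 15. Verify: 22² = 484 ≡ 3 mod 37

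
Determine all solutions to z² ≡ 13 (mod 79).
The square roots of 13 mod 79 are 31 and 48. Verify: 31² = 961 ≡ 13 (mod 79)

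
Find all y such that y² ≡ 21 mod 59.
The square roots of 21 mod 59 are 27 and 32. Verify: 27² = 729 ≡ 21 mod 59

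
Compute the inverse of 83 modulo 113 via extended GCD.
Extended GCD: 83(-49) + 113(36) = 1. So 83^(-1) ≡ -49 ≡ 64 mod 113. Verify: 83 × 64 = 5312 ≡ 1 mod 113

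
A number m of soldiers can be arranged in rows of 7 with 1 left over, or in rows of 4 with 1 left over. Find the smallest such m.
M = 7 × 4 = 28. M₁ = 4, y₁ ≡ 2 mod 7. M₂ = 7, y₂ ≡ 3 mod 4. m = 1×4×2 + 1×7×3 ≡ 1 mod 28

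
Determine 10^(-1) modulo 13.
Since 13 is prime, by Fermat 10^(-1) ≡ 10^{11} ≡ 4 (mod 13). Verify: 10 × 4 = 40 ≡ 1 (mod 13)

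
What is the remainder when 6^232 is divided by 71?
Using Fermat: 6^{70} ≡ 1 (mod 71). 232 ≡ 22 (mod 70). So 6^{232} ≡ 6^{22} ≡ 58 (mod 71)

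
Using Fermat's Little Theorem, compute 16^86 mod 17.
By Fermat: 16^{16} ≡ 1 (mod 17). 86 = 5×16 + 6. So 16^{86} ≡ 16^{6} ≡ 1 (mod 17)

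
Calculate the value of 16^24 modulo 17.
Using Fermat: 16^{16} ≡ 1 mod 17. 24 ≡ 8 mod 16. So 16^{24} ≡ 16^{8} ≡ 1 mod 17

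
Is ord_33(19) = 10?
Powers of 19 mod 33: 19^1≡19, 19^2≡31, 19^3≡28, 19^4≡4, 19^5≡10, 19^6≡25, 19^7≡13, 19^8≡16, 19^9≡7, 19^10≡1. First k with 19^k≡1 is k=10. Yes, ord_33(19) = 10.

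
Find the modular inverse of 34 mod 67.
Since 67 is prime, by Fermat 34^(-1) ≡ 34^{65} ≡ 2 mod 67. Verify: 34 × 2 = 68 ≡ 1 mod 67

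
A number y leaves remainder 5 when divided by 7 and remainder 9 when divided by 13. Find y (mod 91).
M = 7 × 13 = 91. M₁ = 13, y₁ ≡ 6 (mod 7). M₂ = 7, y₂ ≡ 2 (mod 13). y = 5×13×6 + 9×7×2 ≡ 61 (mod 91)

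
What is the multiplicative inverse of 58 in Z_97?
Since 97 is prime, by Fermat 58^(-1) ≡ 58^{95} ≡ 92 (mod 97). Verify: 58 × 92 = 5336 ≡ 1 (mod 97)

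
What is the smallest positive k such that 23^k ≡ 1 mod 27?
Powers of 23 mod 27: 23^1≡23, 23^2≡16, 23^3≡17, 23^4≡13, 23^5≡2, 23^6≡19, 23^7≡5, 23^8≡7, 23^9≡26, 23^10≡4, 23^11≡11, 23^12≡10, 23^13≡14, 23^14≡25, 23^15≡8, 23^16≡22, 23^17≡20, 23^18≡1. ord_27(23) = 18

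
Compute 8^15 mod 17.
By repeated squaring mod 17: 8^{1}≡8, 8^{2}≡13, 8^{4}≡16, 8^{8}≡1. Then 8^{15} = 8^{8+4+2+1} ≡ 1 × 16 × 13 × 8 ≡ 15 mod 17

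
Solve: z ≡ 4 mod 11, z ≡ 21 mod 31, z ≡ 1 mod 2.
M = 11 × 31 × 2 = 682. M₁ = 62, y₁ ≡ 8 mod 11. M₂ = 22, y₂ ≡ 24 mod 31. M₃ = 341, y₃ ≡ 1 mod 2. z = 4×62×8 + 21×22×24 + 1×341×1 ≡ 455 mod 682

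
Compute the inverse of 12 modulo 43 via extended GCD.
Extended GCD: 12(18) + 43(-5) = 1. So 12^(-1) ≡ 18 (mod 43). Verify: 12 × 18 = 216 ≡ 1 (mod 43)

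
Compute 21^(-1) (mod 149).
Since 149 is prime, by Fermat 21^(-1) ≡ 21^{147} ≡ 71 (mod 149). Verify: 21 × 71 = 1491 ≡ 1 (mod 149)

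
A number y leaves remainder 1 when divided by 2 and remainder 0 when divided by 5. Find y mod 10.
M = 2 × 5 = 10. M₁ = 5, y₁ ≡ 1 mod 2. M₂ = 2, y₂ ≡ 3 mod 5. y = 1×5×1 + 0×2×3 ≡ 5 mod 10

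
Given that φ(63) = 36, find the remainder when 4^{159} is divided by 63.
By Euler: 4^{36} ≡ 1 mod 63 since gcd(4, 63) = 1. 159 = 4×36 + 15. So 4^{159} ≡ 4^{15} ≡ 1 mod 63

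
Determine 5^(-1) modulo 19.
Since 19 is prime, by Fermat 5^(-1) ≡ 5^{17} ≡ 4 (mod 19). Verify: 5 × 4 = 20 ≡ 1 (mod 19)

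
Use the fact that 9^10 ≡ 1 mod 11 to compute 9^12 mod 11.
By Fermat: 9^{10} ≡ 1 mod 11. So 9^{12} = 9^{10} · 9^{2} ≡ 9^{2} ≡ 4 mod 11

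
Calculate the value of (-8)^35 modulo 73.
By repeated squaring (mod 73): (-8)^{1}≡65, (-8)^{2}≡64, (-8)^{4}≡8, (-8)^{8}≡64, (-8)^{16}≡8, (-8)^{32}≡64. Then (-8)^{35} = (-8)^{32+2+1} ≡ 64 × 64 × 65 ≡ 9 (mod 73)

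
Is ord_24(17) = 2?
Powers of 17 mod 24: 17^1≡17, 17^2≡1. First k with 17^k≡1 is k=2. Yes, ord_24(17) = 2.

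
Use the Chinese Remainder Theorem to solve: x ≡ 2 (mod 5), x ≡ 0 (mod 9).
M = 5 × 9 = 45. M₁ = 9, y₁ ≡ 4 (mod 5). M₂ = 5, y₂ ≡ 2 (mod 9). x = 2×9×4 + 0×5×2 ≡ 27 (mod 45)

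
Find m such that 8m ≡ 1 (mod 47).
Since 47 is prime, by Fermat 8^(-1) ≡ 8^{45} ≡ 6 (mod 47). Verify: 8 × 6 = 48 ≡ 1 (mod 47)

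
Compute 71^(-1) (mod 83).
Since 83 is prime, by Fermat 71^(-1) ≡ 71^{81} ≡ 76 (mod 83). Verify: 71 × 76 = 5396 ≡ 1 (mod 83)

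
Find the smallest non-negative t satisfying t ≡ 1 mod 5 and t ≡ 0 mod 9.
M = 5 × 9 = 45. M₁ = 9, y₁ ≡ 4 mod 5. M₂ = 5, y₂ ≡ 2 mod 9. t = 1×9×4 + 0×5×2 ≡ 36 mod 45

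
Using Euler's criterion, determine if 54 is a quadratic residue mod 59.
By Euler's criterion: 54^{29} ≡ 58 mod 59. Since this equals -1 (≡ 58), 54 is not a QR.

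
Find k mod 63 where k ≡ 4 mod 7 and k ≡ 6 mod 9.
M = 7 × 9 = 63. M₁ = 9, y₁ ≡ 4 mod 7. M₂ = 7, y₂ ≡ 4 mod 9. k = 4×9×4 + 6×7×4 ≡ 60 mod 63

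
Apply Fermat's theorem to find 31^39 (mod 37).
By Fermat: 31^{36} ≡ 1 (mod 37). So 31^{39} = 31^{36} · 31^{3} ≡ 31^{3} ≡ 6 (mod 37)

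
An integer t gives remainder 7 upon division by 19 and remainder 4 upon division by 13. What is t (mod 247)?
M = 19 × 13 = 247. M₁ = 13, y₁ ≡ 3 (mod 19). M₂ = 19, y₂ ≡ 11 (mod 13). t = 7×13×3 + 4×19×11 ≡ 121 (mod 247)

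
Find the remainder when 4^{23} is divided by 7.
By Fermat: 4^{6} ≡ 1 (mod 7). 23 = 3×6 + 5. So 4^{23} ≡ 4^{5} ≡ 2 (mod 7)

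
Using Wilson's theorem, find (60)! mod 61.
By Wilson's theorem, (60)! ≡ -1 ≡ 60 (mod 61)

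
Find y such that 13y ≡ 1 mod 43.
Since 43 is prime, by Fermat 13^(-1) ≡ 13^{41} ≡ 10 mod 43. Verify: 13 × 10 = 130 ≡ 1 mod 43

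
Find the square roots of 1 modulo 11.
The square roots of 1 mod 11 are 1 and 10. Verify: 1² = 1 ≡ 1 (mod 11)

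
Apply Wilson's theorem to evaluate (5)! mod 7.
(6)! = (5)! × (6) ≡ -1 mod 7. So (5)! ≡ -1 × (6)^(-1) ≡ (-1)×(-1) = 1 mod 7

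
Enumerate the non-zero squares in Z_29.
QRs mod 29: {1, 4, 5, 6, 7, 9, 13, 16, 20, 22, 23, 24, 25, 28}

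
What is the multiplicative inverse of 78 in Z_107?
Since 107 is prime, by Fermat 78^(-1) ≡ 78^{105} ≡ 59 (mod 107). Verify: 78 × 59 = 4602 ≡ 1 (mod 107)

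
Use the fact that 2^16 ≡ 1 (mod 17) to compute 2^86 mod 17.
By Fermat: 2^{16} ≡ 1 (mod 17). 86 = 5×16 + 6. So 2^{86} ≡ 2^{6} ≡ 13 (mod 17)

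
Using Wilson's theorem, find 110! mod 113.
(112)! = (110)! × (111) × (112) ≡ -1 mod 113. So (110)! ≡ -1 × [(112)(111)]^(-1) ≡ 56 mod 113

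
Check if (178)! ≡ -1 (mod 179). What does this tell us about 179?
(178)! mod 179 = 178. Since this equals -1 (mod 179), Wilson confirms 179 is prime.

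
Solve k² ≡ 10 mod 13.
The square roots of 10 mod 13 are 7 and 6. Verify: 7² = 49 ≡ 10 mod 13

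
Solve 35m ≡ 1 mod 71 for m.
Since 71 is prime, by Fermat 35^(-1) ≡ 35^{69} ≡ 69 mod 71. Verify: 35 × 69 = 2415 ≡ 1 mod 71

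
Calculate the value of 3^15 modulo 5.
Using Fermat: 3^{4} ≡ 1 mod 5. 15 ≡ 3 mod 4. So 3^{15} ≡ 3^{3} ≡ 2 mod 5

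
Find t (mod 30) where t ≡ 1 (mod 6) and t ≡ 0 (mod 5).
M = 6 × 5 = 30. M₁ = 5, y₁ ≡ 5 (mod 6). M₂ = 6, y₂ ≡ 1 (mod 5). t = 1×5×5 + 0×6×1 ≡ 25 (mod 30)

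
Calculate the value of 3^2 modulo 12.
3^{2} = 9 ≡ 9 mod 12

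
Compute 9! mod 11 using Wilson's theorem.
(10)! = (9)! × (10) ≡ -1 mod 11. So (9)! ≡ -1 × (10)^(-1) ≡ (-1)×(-1) = 1 mod 11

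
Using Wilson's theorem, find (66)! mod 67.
By Wilson's theorem, (66)! ≡ -1 ≡ 66 (mod 67)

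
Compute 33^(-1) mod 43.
Since 43 is prime, by Fermat 33^(-1) ≡ 33^{41} ≡ 30 mod 43. Verify: 33 × 30 = 990 ≡ 1 mod 43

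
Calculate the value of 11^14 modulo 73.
By repeated squaring mod 73: 11^{1}≡11, 11^{2}≡48, 11^{4}≡41, 11^{8}≡2. Then 11^{14} = 11^{8+4+2} ≡ 2 × 41 × 48 ≡ 67 mod 73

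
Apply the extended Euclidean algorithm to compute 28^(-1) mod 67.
Extended GCD: 28(12) + 67(-5) = 1. So 28^(-1) ≡ 12 (mod 67). Verify: 28 × 12 = 336 ≡ 1 (mod 67)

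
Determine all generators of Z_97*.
There are φ(96) = 32 primitive roots mod 97: {5, 7, 10, 13, 14, 15, 17, 21, 23, 26, 29, 37, 38, 39, 40, 41, 56, 57, 58, 59, 60, 68, 71, 74, 76, 80, 82, 83, 84, 87, 90, 92}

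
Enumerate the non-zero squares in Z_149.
Squares in Z_149*: {1, 4, 5, 6, 7, 9, 16, 17, 19, 20, 22, 24, 25, 26, 28, 29, 30, 31, 33, 35, 36, 37, 39, 42, 45, 46, 47, 49, 53, 54, 61, 63, 64, 67, 68, 69, 73, 76, 80, 81, 82, 85, 86, 88, 95, 96, 100, 102, 103, 104, 107, 110, 112, 113, 114, 116, 118, 119, 120, 121, 123, 124, 125, 127, 129, 130, 132, 133, 140, 142, 143, 144, 145, 148}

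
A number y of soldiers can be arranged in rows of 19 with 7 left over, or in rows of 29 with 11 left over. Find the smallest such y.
M = 19 × 29 = 551. M₁ = 29, y₁ ≡ 2 mod 19. M₂ = 19, y₂ ≡ 26 mod 29. y = 7×29×2 + 11×19×26 ≡ 330 mod 551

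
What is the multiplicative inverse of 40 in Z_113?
Since 113 is prime, by Fermat 40^(-1) ≡ 40^{111} ≡ 65 (mod 113). Verify: 40 × 65 = 2600 ≡ 1 (mod 113)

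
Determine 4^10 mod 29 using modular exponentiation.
By repeated squaring mod 29: 4^{1}≡4, 4^{2}≡16, 4^{4}≡24, 4^{8}≡25. Then 4^{10} = 4^{8+2} ≡ 25 × 16 ≡ 23 mod 29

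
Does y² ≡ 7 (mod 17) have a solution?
By Euler's criterion: 7^{8} ≡ 16 (mod 17). Since this equals -1 (≡ 16), 7 is not a QR.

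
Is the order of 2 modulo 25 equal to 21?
Powers of 2 mod 25: 2^1≡2, 2^2≡4, 2^3≡8, 2^4≡16, 2^5≡7, 2^6≡14, 2^7≡3, 2^8≡6, 2^9≡12, 2^10≡24, 2^11≡23, 2^12≡21, 2^13≡17, 2^14≡9, 2^15≡18, 2^16≡11, 2^17≡22, 2^18≡19, 2^19≡13, 2^20≡1. Already 2^20≡1, so the order is 20 < 21. No, the actual order is 20.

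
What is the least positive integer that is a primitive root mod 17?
g = 3. For each prime q|16: 3^{8}≡16, none ≡ 1, so ord_17(3) = 16 and 3 is a primitive root.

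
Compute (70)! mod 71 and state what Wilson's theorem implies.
(70)! mod 71 = 70. Since this equals -1 (mod 71), Wilson confirms 71 is prime.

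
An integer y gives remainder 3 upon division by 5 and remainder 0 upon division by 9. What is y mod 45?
M = 5 × 9 = 45. M₁ = 9, y₁ ≡ 4 mod 5. M₂ = 5, y₂ ≡ 2 mod 9. y = 3×9×4 + 0×5×2 ≡ 18 mod 45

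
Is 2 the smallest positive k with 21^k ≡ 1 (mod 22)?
Powers of 21 mod 22: 21^1≡21, 21^2≡1. First k with 21^k≡1 is k=2. Yes, ord_22(21) = 2.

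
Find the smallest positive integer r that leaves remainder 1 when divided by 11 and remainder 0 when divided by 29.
M = 11 × 29 = 319. M₁ = 29, y₁ ≡ 8 (mod 11). M₂ = 11, y₂ ≡ 8 (mod 29). r = 1×29×8 + 0×11×8 ≡ 232 (mod 319)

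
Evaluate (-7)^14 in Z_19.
By repeated squaring mod 19: (-7)^{1}≡12, (-7)^{2}≡11, (-7)^{4}≡7, (-7)^{8}≡11. Then (-7)^{14} = (-7)^{8+4+2} ≡ 11 × 7 × 11 ≡ 11 mod 19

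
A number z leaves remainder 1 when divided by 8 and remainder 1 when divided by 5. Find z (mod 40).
M = 8 × 5 = 40. M₁ = 5, y₁ ≡ 5 (mod 8). M₂ = 8, y₂ ≡ 2 (mod 5). z = 1×5×5 + 1×8×2 ≡ 1 (mod 40)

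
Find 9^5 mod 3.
By repeated squaring mod 3: 9^{1}≡0, 9^{2}≡0, 9^{4}≡0. Then 9^{5} = 9^{4+1} ≡ 0 × 0 ≡ 0 mod 3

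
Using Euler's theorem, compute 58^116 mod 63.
By Euler: 58^{36} ≡ 1 (mod 63) since gcd(58, 63) = 1. 116 = 3×36 + 8. So 58^{116} ≡ 58^{8} ≡ 25 (mod 63)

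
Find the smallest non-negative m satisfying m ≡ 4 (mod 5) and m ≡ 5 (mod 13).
M = 5 × 13 = 65. M₁ = 13, y₁ ≡ 2 (mod 5). M₂ = 5, y₂ ≡ 8 (mod 13). m = 4×13×2 + 5×5×8 ≡ 44 (mod 65)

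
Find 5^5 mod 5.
By repeated squaring mod 5: 5^{1}≡0, 5^{2}≡0, 5^{4}≡0. Then 5^{5} = 5^{4+1} ≡ 0 × 0 ≡ 0 mod 5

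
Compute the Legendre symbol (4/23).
(4/23) = 4^{11} mod 23 = 1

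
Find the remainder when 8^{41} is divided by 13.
By Fermat: 8^{12} ≡ 1 (mod 13). 41 = 3×12 + 5. So 8^{41} ≡ 8^{5} ≡ 8 (mod 13)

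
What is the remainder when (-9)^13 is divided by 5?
Using Fermat: (-9)^{4} ≡ 1 mod 5. 13 ≡ 1 mod 4. So (-9)^{13} ≡ (-9)^{1} ≡ 1 mod 5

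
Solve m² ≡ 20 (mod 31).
The square roots of 20 mod 31 are 19 and 12. Verify: 19² = 361 ≡ 20 (mod 31)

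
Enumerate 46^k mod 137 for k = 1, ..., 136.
46^1, 46^2, ..., 46^{136} mod 137: [46, 61, 66, 22, 53, 109, 82, 73, 70, 69, 23, 99, 33, 11, 95, 123, 41, 105, 35, 103, 80, 118, 85, 74, 116, 130, 89, 121, 86, 120, 40, 59, 111, 37, 58, 65, 113, 129, 43, 60, 20, 98, 124, 87, 29, 101, 125, 133, 90, 30, 10, 49, 62, 112, 83, 119, 131, 135, 45, 15, 5, 93, 31, 56, 110, 128, 134, 136, 91, 76, 71, 115, 84, 28, 55, 64, 67, 68, 114, 38, 104, 126, 42, 14, 96, 32, 102, 34, 57, 19, 52, 63, 21, 7, 48, 16, 51, 17, 97, 78, 26, 100, 79, 72, 24, 8, 94, 77, 117, 39, 13, 50, 108, 36, 12, 4, 47, 107, 127, 88, 75, 25, 54, 18, 6, 2, 92, 122, 132, 44, 106, 81, 27, 9, 3, 1]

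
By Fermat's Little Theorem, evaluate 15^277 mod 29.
By Fermat: 15^{28} ≡ 1 (mod 29). 277 ≡ 25 (mod 28). So 15^{277} ≡ 15^{25} ≡ 8 (mod 29)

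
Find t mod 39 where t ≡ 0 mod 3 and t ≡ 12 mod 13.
M = 3 × 13 = 39. M₁ = 13, y₁ ≡ 1 mod 3. M₂ = 3, y₂ ≡ 9 mod 13. t = 0×13×1 + 12×3×9 ≡ 12 mod 39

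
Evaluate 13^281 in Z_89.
Using Fermat: 13^{88} ≡ 1 (mod 89). 281 ≡ 17 (mod 88). So 13^{281} ≡ 13^{17} ≡ 26 (mod 89)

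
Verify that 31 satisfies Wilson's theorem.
(30)! mod 31 = 30. Since this equals -1 (mod 31), Wilson confirms 31 is prime.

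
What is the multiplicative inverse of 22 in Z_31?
Since 31 is prime, by Fermat 22^(-1) ≡ 22^{29} ≡ 24 mod 31. Verify: 22 × 24 = 528 ≡ 1 mod 31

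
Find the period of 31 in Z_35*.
Powers of 31 mod 35: 31^1≡31, 31^2≡16, 31^3≡6, 31^4≡11, 31^5≡26, 31^6≡1. Order = 6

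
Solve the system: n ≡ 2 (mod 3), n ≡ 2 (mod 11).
M = 3 × 11 = 33. M₁ = 11, y₁ ≡ 2 (mod 3). M₂ = 3, y₂ ≡ 4 (mod 11). n = 2×11×2 + 2×3×4 ≡ 2 (mod 33)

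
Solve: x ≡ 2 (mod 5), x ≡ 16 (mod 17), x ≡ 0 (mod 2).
M = 5 × 17 × 2 = 170. M₁ = 34, y₁ ≡ 4 (mod 5). M₂ = 10, y₂ ≡ 12 (mod 17). M₃ = 85, y₃ ≡ 1 (mod 2). x = 2×34×4 + 16×10×12 + 0×85×1 ≡ 152 (mod 170)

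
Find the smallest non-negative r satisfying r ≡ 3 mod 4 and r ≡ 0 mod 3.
M = 4 × 3 = 12. M₁ = 3, y₁ ≡ 3 mod 4. M₂ = 4, y₂ ≡ 1 mod 3. r = 3×3×3 + 0×4×1 ≡ 3 mod 12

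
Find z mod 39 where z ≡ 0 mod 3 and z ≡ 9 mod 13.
M = 3 × 13 = 39. M₁ = 13, y₁ ≡ 1 mod 3. M₂ = 3, y₂ ≡ 9 mod 13. z = 0×13×1 + 9×3×9 ≡ 9 mod 39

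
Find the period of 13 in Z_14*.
Powers of 13 mod 14: 13^1≡13, 13^2≡1. ord_14(13) = 2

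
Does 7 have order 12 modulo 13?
ord_13(7) divides 12. For each prime q|12: 7^{6}≡12, 7^{4}≡9, none ≡ 1. So 7 has order 12 and is a primitive root mod 13.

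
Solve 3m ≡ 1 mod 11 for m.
Since 11 is prime, by Fermat 3^(-1) ≡ 3^{9} ≡ 4 mod 11. Verify: 3 × 4 = 12 ≡ 1 mod 11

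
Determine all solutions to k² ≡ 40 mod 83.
The square roots of 40 mod 83 are 17 and 66. Verify: 17² = 289 ≡ 40 mod 83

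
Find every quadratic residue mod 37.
Squares in Z_37*: {1, 3, 4, 7, 9, 10, 11, 12, 16, 21, 25, 26, 27, 28, 30, 33, 34, 36}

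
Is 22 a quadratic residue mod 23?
By Euler's criterion: 22^{11} ≡ 22 (mod 23). Since this equals -1 (≡ 22), 22 is not a QR.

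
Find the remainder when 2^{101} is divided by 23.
By Fermat: 2^{22} ≡ 1 mod 23. 101 = 4×22 + 13. So 2^{101} ≡ 2^{13} ≡ 4 mod 23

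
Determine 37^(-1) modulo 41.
Since 41 is prime, by Fermat 37^(-1) ≡ 37^{39} ≡ 10 mod 41. Verify: 37 × 10 = 370 ≡ 1 mod 41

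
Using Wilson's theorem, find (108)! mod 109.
By Wilson's theorem, (108)! ≡ -1 ≡ 108 mod 109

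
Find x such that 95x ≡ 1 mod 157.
Since 157 is prime, by Fermat 95^(-1) ≡ 95^{155} ≡ 119 mod 157. Verify: 95 × 119 = 11305 ≡ 1 mod 157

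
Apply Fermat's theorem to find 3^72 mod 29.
By Fermat: 3^{28} ≡ 1 mod 29. 72 = 2×28 + 16. So 3^{72} ≡ 3^{16} ≡ 20 mod 29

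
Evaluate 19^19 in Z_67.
By repeated squaring (mod 67): 19^{1}≡19, 19^{2}≡26, 19^{4}≡6, 19^{8}≡36, 19^{16}≡23. Then 19^{19} = 19^{16+2+1} ≡ 23 × 26 × 19 ≡ 39 (mod 67)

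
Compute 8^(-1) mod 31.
Since 31 is prime, by Fermat 8^(-1) ≡ 8^{29} ≡ 4 mod 31. Verify: 8 × 4 = 32 ≡ 1 mod 31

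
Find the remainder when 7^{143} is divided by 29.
By Fermat: 7^{28} ≡ 1 mod 29. 143 = 5×28 + 3. So 7^{143} ≡ 7^{3} ≡ 24 mod 29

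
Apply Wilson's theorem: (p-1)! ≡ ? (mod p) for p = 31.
By Wilson's theorem, (30)! ≡ -1 ≡ 30 (mod 31)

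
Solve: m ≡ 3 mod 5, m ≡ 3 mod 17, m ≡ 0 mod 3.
M = 5 × 17 × 3 = 255. M₁ = 51, y₁ ≡ 1 mod 5. M₂ = 15, y₂ ≡ 8 mod 17. M₃ = 85, y₃ ≡ 1 mod 3. m = 3×51×1 + 3×15×8 + 0×85×1 ≡ 3 mod 255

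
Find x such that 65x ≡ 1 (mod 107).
Since 107 is prime, by Fermat 65^(-1) ≡ 65^{105} ≡ 28 (mod 107). Verify: 65 × 28 = 1820 ≡ 1 (mod 107)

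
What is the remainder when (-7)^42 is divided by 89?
By repeated squaring (mod 89): (-7)^{1}≡82, (-7)^{2}≡49, (-7)^{4}≡87, (-7)^{8}≡4, (-7)^{16}≡16, (-7)^{32}≡78. Then (-7)^{42} = (-7)^{32+8+2} ≡ 78 × 4 × 49 ≡ 69 (mod 89)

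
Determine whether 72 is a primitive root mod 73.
72^{2} ≡ 1 (mod 73) and 2 < 72, so ord_73(72) = 2 ≠ 72 and 72 is not a primitive root.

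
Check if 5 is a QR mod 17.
By Euler's criterion: 5^{8} ≡ 16 (mod 17). Since this equals -1 (≡ 16), 5 is not a QR.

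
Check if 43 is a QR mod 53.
By Euler's criterion: 43^{26} ≡ 1 (mod 53). Since this equals 1, 43 is a QR.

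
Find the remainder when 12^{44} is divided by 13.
By Fermat: 12^{12} ≡ 1 (mod 13). 44 = 3×12 + 8. So 12^{44} ≡ 12^{8} ≡ 1 (mod 13)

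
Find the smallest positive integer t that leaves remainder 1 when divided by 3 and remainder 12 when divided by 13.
M = 3 × 13 = 39. M₁ = 13, y₁ ≡ 1 (mod 3). M₂ = 3, y₂ ≡ 9 (mod 13). t = 1×13×1 + 12×3×9 ≡ 25 (mod 39)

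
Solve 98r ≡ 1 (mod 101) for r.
Since 101 is prime, by Fermat 98^(-1) ≡ 98^{99} ≡ 67 (mod 101). Verify: 98 × 67 = 6566 ≡ 1 (mod 101)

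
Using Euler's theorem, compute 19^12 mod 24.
By Euler: 19^{8} ≡ 1 (mod 24) since gcd(19, 24) = 1. 12 = 1×8 + 4. So 19^{12} ≡ 19^{4} ≡ 1 (mod 24)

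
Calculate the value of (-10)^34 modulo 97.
By repeated squaring (mod 97): (-10)^{1}≡87, (-10)^{2}≡3, (-10)^{4}≡9, (-10)^{8}≡81, (-10)^{16}≡62, (-10)^{32}≡61. Then (-10)^{34} = (-10)^{32+2} ≡ 61 × 3 ≡ 86 (mod 97)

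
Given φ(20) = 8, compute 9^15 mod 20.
By Euler: 9^{8} ≡ 1 mod 20 since gcd(9, 20) = 1. 15 = 1×8 + 7. So 9^{15} ≡ 9^{7} ≡ 9 mod 20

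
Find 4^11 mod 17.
By repeated squaring mod 17: 4^{1}≡4, 4^{2}≡16, 4^{4}≡1, 4^{8}≡1. Then 4^{11} = 4^{8+2+1} ≡ 1 × 16 × 4 ≡ 13 mod 17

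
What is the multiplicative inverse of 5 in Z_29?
Since 29 is prime, by Fermat 5^(-1) ≡ 5^{27} ≡ 6 mod 29. Verify: 5 × 6 = 30 ≡ 1 mod 29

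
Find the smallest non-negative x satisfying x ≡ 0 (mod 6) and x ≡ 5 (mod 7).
M = 6 × 7 = 42. M₁ = 7, y₁ ≡ 1 (mod 6). M₂ = 6, y₂ ≡ 6 (mod 7). x = 0×7×1 + 5×6×6 ≡ 12 (mod 42)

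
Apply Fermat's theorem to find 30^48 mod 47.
By Fermat: 30^{46} ≡ 1 mod 47. So 30^{48} = 30^{46} · 30^{2} ≡ 30^{2} ≡ 7 mod 47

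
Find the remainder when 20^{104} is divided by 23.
By Fermat: 20^{22} ≡ 1 mod 23. 104 = 4×22 + 16. So 20^{104} ≡ 20^{16} ≡ 13 mod 23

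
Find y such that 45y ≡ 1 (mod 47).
Since 47 is prime, by Fermat 45^(-1) ≡ 45^{45} ≡ 23 (mod 47). Verify: 45 × 23 = 1035 ≡ 1 (mod 47)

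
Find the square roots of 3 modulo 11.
The square roots of 3 mod 11 are 5 and 6. Verify: 5² = 25 ≡ 3 (mod 11)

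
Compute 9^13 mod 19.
By repeated squaring (mod 19): 9^{1}≡9, 9^{2}≡5, 9^{4}≡6, 9^{8}≡17. Then 9^{13} = 9^{8+4+1} ≡ 17 × 6 × 9 ≡ 6 (mod 19)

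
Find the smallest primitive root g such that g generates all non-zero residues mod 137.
g = 3. For each prime q|136: 3^{68}≡136, 3^{8}≡122, none ≡ 1, so ord_137(3) = 136 and 3 is a primitive root.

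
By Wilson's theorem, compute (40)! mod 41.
By Wilson's theorem, (40)! ≡ -1 ≡ 40 mod 41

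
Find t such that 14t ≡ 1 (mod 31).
Since 31 is prime, by Fermat 14^(-1) ≡ 14^{29} ≡ 20 (mod 31). Verify: 14 × 20 = 280 ≡ 1 (mod 31)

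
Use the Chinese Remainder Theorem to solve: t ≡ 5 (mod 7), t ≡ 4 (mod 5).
M = 7 × 5 = 35. M₁ = 5, y₁ ≡ 3 (mod 7). M₂ = 7, y₂ ≡ 3 (mod 5). t = 5×5×3 + 4×7×3 ≡ 19 (mod 35)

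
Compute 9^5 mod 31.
By repeated squaring mod 31: 9^{1}≡9, 9^{2}≡19, 9^{4}≡20. Then 9^{5} = 9^{4+1} ≡ 20 × 9 ≡ 25 mod 31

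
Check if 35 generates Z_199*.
35^{99} ≡ 1 (mod 199) and 99 < 198, so ord_199(35) = 99 ≠ 198 and 35 is not a primitive root.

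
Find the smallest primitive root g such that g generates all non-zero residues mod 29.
g = 2. Powers: [2, 4, 8, 16, 3, 6, 12, ...] generates all 28 non-zero residues.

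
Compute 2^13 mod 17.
By repeated squaring mod 17: 2^{1}≡2, 2^{2}≡4, 2^{4}≡16, 2^{8}≡1. Then 2^{13} = 2^{8+4+1} ≡ 1 × 16 × 2 ≡ 15 mod 17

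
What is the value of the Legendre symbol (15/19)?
(15/19) = 15^{9} mod 19 = -1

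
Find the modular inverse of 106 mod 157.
Since 157 is prime, by Fermat 106^(-1) ≡ 106^{155} ≡ 40 (mod 157). Verify: 106 × 40 = 4240 ≡ 1 (mod 157)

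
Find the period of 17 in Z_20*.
Powers of 17 mod 20: 17^1≡17, 17^2≡9, 17^3≡13, 17^4≡1. Order = 4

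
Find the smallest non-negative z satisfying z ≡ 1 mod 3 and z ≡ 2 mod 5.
M = 3 × 5 = 15. M₁ = 5, y₁ ≡ 2 mod 3. M₂ = 3, y₂ ≡ 2 mod 5. z = 1×5×2 + 2×3×2 ≡ 7 mod 15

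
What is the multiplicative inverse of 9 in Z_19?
Since 19 is prime, by Fermat 9^(-1) ≡ 9^{17} ≡ 17 mod 19. Verify: 9 × 17 = 153 ≡ 1 mod 19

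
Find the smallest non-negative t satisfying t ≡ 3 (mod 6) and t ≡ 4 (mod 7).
M = 6 × 7 = 42. M₁ = 7, y₁ ≡ 1 (mod 6). M₂ = 6, y₂ ≡ 6 (mod 7). t = 3×7×1 + 4×6×6 ≡ 39 (mod 42)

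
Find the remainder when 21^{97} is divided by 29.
By Fermat: 21^{28} ≡ 1 (mod 29). 97 = 3×28 + 13. So 21^{97} ≡ 21^{13} ≡ 11 (mod 29)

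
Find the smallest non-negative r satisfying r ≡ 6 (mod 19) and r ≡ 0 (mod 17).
M = 19 × 17 = 323. M₁ = 17, y₁ ≡ 9 (mod 19). M₂ = 19, y₂ ≡ 9 (mod 17). r = 6×17×9 + 0×19×9 ≡ 272 (mod 323)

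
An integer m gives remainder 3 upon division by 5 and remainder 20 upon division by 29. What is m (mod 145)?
M = 5 × 29 = 145. M₁ = 29, y₁ ≡ 4 (mod 5). M₂ = 5, y₂ ≡ 6 (mod 29). m = 3×29×4 + 20×5×6 ≡ 78 (mod 145)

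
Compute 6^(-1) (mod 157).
Since 157 is prime, by Fermat 6^(-1) ≡ 6^{155} ≡ 131 (mod 157). Verify: 6 × 131 = 786 ≡ 1 (mod 157)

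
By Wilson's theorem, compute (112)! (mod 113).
By Wilson's theorem, (112)! ≡ -1 ≡ 112 (mod 113)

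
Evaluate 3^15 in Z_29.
By repeated squaring (mod 29): 3^{1}≡3, 3^{2}≡9, 3^{4}≡23, 3^{8}≡7. Then 3^{15} = 3^{8+4+2+1} ≡ 7 × 23 × 9 × 3 ≡ 26 (mod 29)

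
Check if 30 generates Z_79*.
ord_79(30) divides 78. For each prime q|78: 30^{39}≡78, 30^{26}≡23, 30^{6}≡8, none ≡ 1. So 30 has order 78 and is a primitive root mod 79.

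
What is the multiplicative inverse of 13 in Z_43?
Since 43 is prime, by Fermat 13^(-1) ≡ 13^{41} ≡ 10 mod 43. Verify: 13 × 10 = 130 ≡ 1 mod 43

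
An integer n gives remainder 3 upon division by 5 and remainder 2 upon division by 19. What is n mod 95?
M = 5 × 19 = 95. M₁ = 19, y₁ ≡ 4 mod 5. M₂ = 5, y₂ ≡ 4 mod 19. n = 3×19×4 + 2×5×4 ≡ 78 mod 95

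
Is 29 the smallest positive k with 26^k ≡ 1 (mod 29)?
Powers of 26 mod 29: 26^1≡26, 26^2≡9, 26^3≡2, 26^4≡23, 26^5≡18, 26^6≡4, 26^7≡17, 26^8≡7, 26^9≡8, 26^10≡5, 26^11≡14, 26^12≡16, 26^13≡10, 26^14≡28, 26^15≡3, 26^16≡20, 26^17≡27, 26^18≡6, 26^19≡11, 26^20≡25, 26^21≡12, 26^22≡22, 26^23≡21, 26^24≡24, 26^25≡15, 26^26≡13, 26^27≡19, 26^28≡1. Already 26^28≡1, so the order is 28 < 29. No, the actual order is 28.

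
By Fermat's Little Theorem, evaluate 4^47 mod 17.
By Fermat: 4^{16} ≡ 1 mod 17. 47 = 2×16 + 15. So 4^{47} ≡ 4^{15} ≡ 13 mod 17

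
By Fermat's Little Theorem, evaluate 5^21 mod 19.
By Fermat: 5^{18} ≡ 1 (mod 19). So 5^{21} = 5^{18} · 5^{3} ≡ 5^{3} ≡ 11 (mod 19)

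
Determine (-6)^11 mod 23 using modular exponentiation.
By repeated squaring (mod 23): (-6)^{1}≡17, (-6)^{2}≡13, (-6)^{4}≡8, (-6)^{8}≡18. Then (-6)^{11} = (-6)^{8+2+1} ≡ 18 × 13 × 17 ≡ 22 (mod 23)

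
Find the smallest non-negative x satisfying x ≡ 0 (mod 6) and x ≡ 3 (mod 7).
M = 6 × 7 = 42. M₁ = 7, y₁ ≡ 1 (mod 6). M₂ = 6, y₂ ≡ 6 (mod 7). x = 0×7×1 + 3×6×6 ≡ 24 (mod 42)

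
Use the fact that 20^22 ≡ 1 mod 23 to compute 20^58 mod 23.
By Fermat: 20^{22} ≡ 1 mod 23. 58 = 2×22 + 14. So 20^{58} ≡ 20^{14} ≡ 4 mod 23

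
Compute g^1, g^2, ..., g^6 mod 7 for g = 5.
5^1, 5^2, ..., 5^{6} mod 7: [5, 4, 6, 2, 3, 1]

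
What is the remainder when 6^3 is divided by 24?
6^{3} = 216 ≡ 0 mod 24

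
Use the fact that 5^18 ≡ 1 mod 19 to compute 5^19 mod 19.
By Fermat: 5^{18} ≡ 1 mod 19. So 5^{19} = 5^{18} · 5^{1} ≡ 5^{1} ≡ 5 mod 19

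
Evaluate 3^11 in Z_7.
Using Fermat: 3^{6} ≡ 1 (mod 7). 11 ≡ 5 (mod 6). So 3^{11} ≡ 3^{5} ≡ 5 (mod 7)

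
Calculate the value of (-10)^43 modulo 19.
Using Fermat: (-10)^{18} ≡ 1 mod 19. 43 ≡ 7 mod 18. So (-10)^{43} ≡ (-10)^{7} ≡ 4 mod 19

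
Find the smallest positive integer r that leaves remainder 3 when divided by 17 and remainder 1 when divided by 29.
M = 17 × 29 = 493. M₁ = 29, y₁ ≡ 10 (mod 17). M₂ = 17, y₂ ≡ 12 (mod 29). r = 3×29×10 + 1×17×12 ≡ 88 (mod 493)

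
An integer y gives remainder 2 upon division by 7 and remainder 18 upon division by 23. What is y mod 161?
M = 7 × 23 = 161. M₁ = 23, y₁ ≡ 4 mod 7. M₂ = 7, y₂ ≡ 10 mod 23. y = 2×23×4 + 18×7×10 ≡ 156 mod 161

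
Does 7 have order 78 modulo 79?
ord_79(7) divides 78. For each prime q|78: 7^{39}≡78, 7^{26}≡55, 7^{6}≡18, none ≡ 1. So 7 has order 78 and is a primitive root mod 79.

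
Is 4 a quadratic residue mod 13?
By Euler's criterion: 4^{6} ≡ 1 mod 13. Since this equals 1, 4 is a QR.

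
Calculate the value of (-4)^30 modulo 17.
Using Fermat: (-4)^{16} ≡ 1 (mod 17). 30 ≡ 14 (mod 16). So (-4)^{30} ≡ (-4)^{14} ≡ 16 (mod 17)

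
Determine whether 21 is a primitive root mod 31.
ord_31(21) divides 30. For each prime q|30: 21^{15}≡30, 21^{10}≡5, 21^{6}≡2, none ≡ 1. So 21 has order 30 and is a primitive root mod 31.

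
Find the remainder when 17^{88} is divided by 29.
By Fermat: 17^{28} ≡ 1 mod 29. 88 = 3×28 + 4. So 17^{88} ≡ 17^{4} ≡ 1 mod 29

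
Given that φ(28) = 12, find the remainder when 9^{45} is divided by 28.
By Euler: 9^{12} ≡ 1 mod 28 since gcd(9, 28) = 1. 45 = 3×12 + 9. So 9^{45} ≡ 9^{9} ≡ 1 mod 28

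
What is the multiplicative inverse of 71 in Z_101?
Since 101 is prime, by Fermat 71^(-1) ≡ 71^{99} ≡ 37 mod 101. Verify: 71 × 37 = 2627 ≡ 1 mod 101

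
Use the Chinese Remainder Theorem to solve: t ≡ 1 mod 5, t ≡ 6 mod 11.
M = 5 × 11 = 55. M₁ = 11, y₁ ≡ 1 mod 5. M₂ = 5, y₂ ≡ 9 mod 11. t = 1×11×1 + 6×5×9 ≡ 6 mod 55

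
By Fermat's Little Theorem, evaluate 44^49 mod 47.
By Fermat: 44^{46} ≡ 1 mod 47. So 44^{49} = 44^{46} · 44^{3} ≡ 44^{3} ≡ 20 mod 47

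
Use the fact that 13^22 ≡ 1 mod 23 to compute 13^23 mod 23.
By Fermat: 13^{22} ≡ 1 mod 23. So 13^{23} = 13^{22} · 13^{1} ≡ 13^{1} ≡ 13 mod 23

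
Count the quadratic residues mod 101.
For prime 101, there are (p-1)/2 = (101-1)/2 = 50 quadratic residues (excluding 0).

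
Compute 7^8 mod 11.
By repeated squaring (mod 11): 7^{1}≡7, 7^{2}≡5, 7^{4}≡3, 7^{8}≡9. So 7^{8} ≡ 9 (mod 11)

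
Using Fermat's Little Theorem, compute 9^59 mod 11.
By Fermat: 9^{10} ≡ 1 mod 11. 59 = 5×10 + 9. So 9^{59} ≡ 9^{9} ≡ 5 mod 11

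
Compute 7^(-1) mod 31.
Since 31 is prime, by Fermat 7^(-1) ≡ 7^{29} ≡ 9 mod 31. Verify: 7 × 9 = 63 ≡ 1 mod 31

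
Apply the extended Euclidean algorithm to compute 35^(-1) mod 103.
Extended GCD: 35(-50) + 103(17) = 1. So 35^(-1) ≡ -50 ≡ 53 mod 103. Verify: 35 × 53 = 1855 ≡ 1 mod 103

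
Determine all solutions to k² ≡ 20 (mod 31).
The square roots of 20 mod 31 are 19 and 12. Verify: 19² = 361 ≡ 20 (mod 31)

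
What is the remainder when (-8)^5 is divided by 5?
Using Fermat: (-8)^{4} ≡ 1 mod 5. 5 ≡ 1 mod 4. So (-8)^{5} ≡ (-8)^{1} ≡ 2 mod 5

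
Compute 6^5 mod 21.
By repeated squaring mod 21: 6^{1}≡6, 6^{2}≡15, 6^{4}≡15. Then 6^{5} = 6^{4+1} ≡ 15 × 6 ≡ 6 mod 21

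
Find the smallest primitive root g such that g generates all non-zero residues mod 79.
g = 3. For each prime q|78: 3^{39}≡78, 3^{26}≡23, 3^{6}≡18, none ≡ 1, so ord_79(3) = 78 and 3 is a primitive root.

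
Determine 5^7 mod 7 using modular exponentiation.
Using Fermat: 5^{6} ≡ 1 mod 7. 7 ≡ 1 mod 6. So 5^{7} ≡ 5^{1} ≡ 5 mod 7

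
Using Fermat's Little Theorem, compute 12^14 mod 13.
By Fermat: 12^{12} ≡ 1 mod 13. So 12^{14} = 12^{12} · 12^{2} ≡ 12^{2} ≡ 1 mod 13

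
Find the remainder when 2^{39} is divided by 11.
By Fermat: 2^{10} ≡ 1 mod 11. 39 = 3×10 + 9. So 2^{39} ≡ 2^{9} ≡ 6 mod 11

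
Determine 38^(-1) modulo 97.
Since 97 is prime, by Fermat 38^(-1) ≡ 38^{95} ≡ 23 (mod 97). Verify: 38 × 23 = 874 ≡ 1 (mod 97)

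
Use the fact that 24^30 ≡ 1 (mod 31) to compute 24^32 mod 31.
By Fermat: 24^{30} ≡ 1 (mod 31). So 24^{32} = 24^{30} · 24^{2} ≡ 24^{2} ≡ 18 (mod 31)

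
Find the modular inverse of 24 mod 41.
Since 41 is prime, by Fermat 24^(-1) ≡ 24^{39} ≡ 12 mod 41. Verify: 24 × 12 = 288 ≡ 1 mod 41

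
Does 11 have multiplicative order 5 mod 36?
Powers of 11 mod 36: 11^1≡11, 11^2≡13, 11^3≡35, 11^4≡25, 11^5≡23, 11^6≡1. 11^5≡23≢1, so ord ≠ 5. No, the actual order is 6.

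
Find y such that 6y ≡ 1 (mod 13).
Since 13 is prime, by Fermat 6^(-1) ≡ 6^{11} ≡ 11 (mod 13). Verify: 6 × 11 = 66 ≡ 1 (mod 13)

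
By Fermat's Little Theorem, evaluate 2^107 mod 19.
By Fermat: 2^{18} ≡ 1 mod 19. 107 = 5×18 + 17. So 2^{107} ≡ 2^{17} ≡ 10 mod 19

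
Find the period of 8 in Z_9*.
Powers of 8 mod 9: 8^1≡8, 8^2≡1. Order = 2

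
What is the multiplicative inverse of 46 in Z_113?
Since 113 is prime, by Fermat 46^(-1) ≡ 46^{111} ≡ 86 (mod 113). Verify: 46 × 86 = 3956 ≡ 1 (mod 113)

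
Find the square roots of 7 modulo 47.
The square roots of 7 mod 47 are 17 and 30. Verify: 17² = 289 ≡ 7 (mod 47)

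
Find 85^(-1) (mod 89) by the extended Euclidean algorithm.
Extended GCD: 85(22) + 89(-21) = 1. So 85^(-1) ≡ 22 (mod 89). Verify: 85 × 22 = 1870 ≡ 1 (mod 89)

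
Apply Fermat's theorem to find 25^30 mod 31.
By Fermat's Little Theorem, 25^{30} ≡ 1 mod 31 since 31 is prime and gcd(25, 31) = 1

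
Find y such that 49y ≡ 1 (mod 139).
Since 139 is prime, by Fermat 49^(-1) ≡ 49^{137} ≡ 122 (mod 139). Verify: 49 × 122 = 5978 ≡ 1 (mod 139)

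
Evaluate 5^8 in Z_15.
By repeated squaring mod 15: 5^{1}≡5, 5^{2}≡10, 5^{4}≡10, 5^{8}≡10. So 5^{8} ≡ 10 mod 15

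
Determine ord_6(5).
Powers of 5 mod 6: 5^1≡5, 5^2≡1. So the order of 5 is 2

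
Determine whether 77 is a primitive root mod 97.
77^{32} ≡ 1 (mod 97) and 32 < 96, so ord_97(77) = 32 ≠ 96 and 77 is not a primitive root.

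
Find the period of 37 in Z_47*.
Powers of 37 mod 47: 37^1≡37, 37^2≡6, 37^3≡34, 37^4≡36, 37^5≡16, 37^6≡28, 37^7≡2, 37^8≡27, 37^9≡12, 37^10≡21, 37^11≡25, 37^12≡32, 37^13≡9, 37^14≡4, 37^15≡7, 37^16≡24, 37^17≡42, 37^18≡3, 37^19≡17, 37^20≡18, 37^21≡8, 37^22≡14, 37^23≡1. So the order of 37 is 23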